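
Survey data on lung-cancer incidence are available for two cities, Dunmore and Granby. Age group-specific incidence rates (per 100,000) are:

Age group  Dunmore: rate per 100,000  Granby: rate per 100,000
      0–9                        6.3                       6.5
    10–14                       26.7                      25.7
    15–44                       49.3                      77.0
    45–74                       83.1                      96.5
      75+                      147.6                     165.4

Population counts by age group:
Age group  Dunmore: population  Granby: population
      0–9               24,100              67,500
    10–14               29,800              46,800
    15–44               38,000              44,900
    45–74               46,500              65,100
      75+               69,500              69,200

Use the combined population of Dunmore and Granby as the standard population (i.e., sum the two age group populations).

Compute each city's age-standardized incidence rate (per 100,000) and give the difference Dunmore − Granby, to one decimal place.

-12.4

Combined standard total = 501,400; weights = 0.1827, 0.1528, 0.1653, 0.2226, 0.2766.
Dunmore: 0.1827×6.3 + 0.1528×26.7 + 0.1653×49.3 + 0.2226×83.1 + 0.2766×147.6 = 72.7071 per 100,000.
Granby: 0.1827×6.5 + 0.1528×25.7 + 0.1653×77.0 + 0.2226×96.5 + 0.2766×165.4 = 85.0772 per 100,000.
Difference = 72.7071 − 85.0772 = -12.3701.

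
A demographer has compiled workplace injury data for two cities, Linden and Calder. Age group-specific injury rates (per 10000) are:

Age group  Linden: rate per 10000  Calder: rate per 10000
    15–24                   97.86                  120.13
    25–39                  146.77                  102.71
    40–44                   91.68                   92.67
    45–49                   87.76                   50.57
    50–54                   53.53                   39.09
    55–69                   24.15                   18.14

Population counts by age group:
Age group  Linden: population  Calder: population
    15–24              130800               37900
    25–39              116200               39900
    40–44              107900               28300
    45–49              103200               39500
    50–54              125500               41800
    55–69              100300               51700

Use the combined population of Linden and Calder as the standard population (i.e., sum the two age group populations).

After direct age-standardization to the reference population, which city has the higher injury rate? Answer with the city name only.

Linden

Combined standard total = 923000; weights = 0.1828, 0.1691, 0.1476, 0.1546, 0.1813, 0.1647.
Linden: 0.1828×97.86 + 0.1691×146.77 + 0.1476×91.68 + 0.1546×87.76 + 0.1813×53.53 + 0.1647×24.15 = 83.4846 per 10000.
Calder: 0.1828×120.13 + 0.1691×102.71 + 0.1476×92.67 + 0.1546×50.57 + 0.1813×39.09 + 0.1647×18.14 = 70.8927 per 10000.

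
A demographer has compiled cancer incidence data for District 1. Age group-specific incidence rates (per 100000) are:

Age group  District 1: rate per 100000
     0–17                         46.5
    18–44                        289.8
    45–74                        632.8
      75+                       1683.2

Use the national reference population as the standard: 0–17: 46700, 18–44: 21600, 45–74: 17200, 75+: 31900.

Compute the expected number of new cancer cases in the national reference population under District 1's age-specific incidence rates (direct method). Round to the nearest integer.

730

Expected new cancer cases = Σ (standard pop × age-specific rate ÷ 100000)
= 46700×46.5/100000 + 21600×289.8/100000 + 17200×632.8/100000 + 31900×1683.2/100000
= 21.72 + 62.60 + 108.84 + 536.94 = 730.09.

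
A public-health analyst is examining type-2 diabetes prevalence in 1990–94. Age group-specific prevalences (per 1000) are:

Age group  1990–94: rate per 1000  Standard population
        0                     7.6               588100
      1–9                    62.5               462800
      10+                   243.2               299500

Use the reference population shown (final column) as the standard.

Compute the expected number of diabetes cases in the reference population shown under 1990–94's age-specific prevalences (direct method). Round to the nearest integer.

106233

Expected diabetes cases = Σ (standard pop × age-specific rate ÷ 1000)
= 588100×7.6/1000 + 462800×62.5/1000 + 299500×243.2/1000
= 4469.56 + 28925.00 + 72838.40 = 106232.96.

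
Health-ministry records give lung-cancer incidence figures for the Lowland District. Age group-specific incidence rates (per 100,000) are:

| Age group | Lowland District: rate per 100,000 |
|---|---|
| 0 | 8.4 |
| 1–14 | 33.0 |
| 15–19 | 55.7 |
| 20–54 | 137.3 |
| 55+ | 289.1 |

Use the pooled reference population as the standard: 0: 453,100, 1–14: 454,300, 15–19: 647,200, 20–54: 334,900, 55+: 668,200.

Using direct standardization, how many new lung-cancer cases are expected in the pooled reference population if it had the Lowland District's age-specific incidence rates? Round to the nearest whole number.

Expected new lung-cancer cases = Σ (standard pop × age-specific rate ÷ 100,000)
= 453,100×8.4/100,000 + 454,300×33.0/100,000 + 647,200×55.7/100,000 + 334,900×137.3/100,000 + 668,200×289.1/100,000
= 38.06 + 149.92 + 360.49 + 459.82 + 1931.77 = 2940.05.

2940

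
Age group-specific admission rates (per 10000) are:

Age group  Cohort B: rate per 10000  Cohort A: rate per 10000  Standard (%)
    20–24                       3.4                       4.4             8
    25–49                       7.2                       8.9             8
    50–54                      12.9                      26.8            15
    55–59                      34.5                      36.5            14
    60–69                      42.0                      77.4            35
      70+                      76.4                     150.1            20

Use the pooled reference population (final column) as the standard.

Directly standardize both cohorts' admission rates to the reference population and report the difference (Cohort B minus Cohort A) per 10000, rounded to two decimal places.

-29.71

Standard weights: 0.08, 0.08, 0.15, 0.14, 0.35, 0.20.
Cohort B: 0.0800×3.4 + 0.0800×7.2 + 0.1500×12.9 + 0.1400×34.5 + 0.3500×42.0 + 0.2000×76.4 = 37.5930 per 10000.
Cohort A: 0.0800×4.4 + 0.0800×8.9 + 0.1500×26.8 + 0.1400×36.5 + 0.3500×77.4 + 0.2000×150.1 = 67.3040 per 10000.
Difference = 37.5930 − 67.3040 = -29.7110.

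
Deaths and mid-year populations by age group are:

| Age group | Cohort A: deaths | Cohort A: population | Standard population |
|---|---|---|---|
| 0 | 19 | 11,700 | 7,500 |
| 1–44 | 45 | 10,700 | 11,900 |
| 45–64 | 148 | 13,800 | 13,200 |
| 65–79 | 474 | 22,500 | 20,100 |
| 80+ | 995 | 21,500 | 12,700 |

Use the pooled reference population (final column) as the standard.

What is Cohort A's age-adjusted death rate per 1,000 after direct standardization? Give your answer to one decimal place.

18.6

Age-specific rates per 1,000 for Cohort A: 1.624, 4.206, 10.725, 21.067, 46.279.
Standard total = 65,400; weights = 0.1147, 0.1820, 0.2018, 0.3073, 0.1942.
Standardized rate: 0.1147×1.624 + 0.1820×4.206 + 0.2018×10.725 + 0.3073×21.067 + 0.1942×46.279 = 18.5776 per 1,000.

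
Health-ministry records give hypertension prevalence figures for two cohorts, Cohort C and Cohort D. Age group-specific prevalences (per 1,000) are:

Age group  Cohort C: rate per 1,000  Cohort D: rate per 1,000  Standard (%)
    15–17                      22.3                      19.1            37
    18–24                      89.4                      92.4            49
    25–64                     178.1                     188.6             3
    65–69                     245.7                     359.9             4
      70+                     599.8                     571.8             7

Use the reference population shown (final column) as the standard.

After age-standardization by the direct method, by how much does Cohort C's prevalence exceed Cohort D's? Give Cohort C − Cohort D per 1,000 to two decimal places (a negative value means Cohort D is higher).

-3.21

Standard weights: 0.37, 0.49, 0.03, 0.04, 0.07.
Cohort C: 0.3700×22.3 + 0.4900×89.4 + 0.0300×178.1 + 0.0400×245.7 + 0.0700×599.8 = 109.2140 per 1,000.
Cohort D: 0.3700×19.1 + 0.4900×92.4 + 0.0300×188.6 + 0.0400×359.9 + 0.0700×571.8 = 112.4230 per 1,000.
Difference = 109.2140 − 112.4230 = -3.2090.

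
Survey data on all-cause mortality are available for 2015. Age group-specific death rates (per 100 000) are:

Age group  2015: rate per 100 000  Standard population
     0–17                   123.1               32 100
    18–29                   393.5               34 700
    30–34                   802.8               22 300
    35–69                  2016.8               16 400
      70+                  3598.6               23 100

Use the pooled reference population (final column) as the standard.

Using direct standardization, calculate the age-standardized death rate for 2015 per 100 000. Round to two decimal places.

Standard total = 128 600; weights = 0.2496, 0.2698, 0.1734, 0.1275, 0.1796.
Standardized rate: 0.2496×123.1 + 0.2698×393.5 + 0.1734×802.8 + 0.1275×2016.8 + 0.1796×3598.6 = 1179.7168 per 100 000.

1179.72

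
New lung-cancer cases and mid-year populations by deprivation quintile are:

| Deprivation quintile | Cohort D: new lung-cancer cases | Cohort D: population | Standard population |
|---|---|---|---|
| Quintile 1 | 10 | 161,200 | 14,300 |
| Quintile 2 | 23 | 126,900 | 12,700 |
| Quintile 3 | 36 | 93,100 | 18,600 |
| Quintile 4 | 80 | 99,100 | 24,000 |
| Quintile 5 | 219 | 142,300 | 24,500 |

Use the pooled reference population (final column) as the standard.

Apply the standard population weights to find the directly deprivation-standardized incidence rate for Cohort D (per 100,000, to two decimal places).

Deprivation-specific rates per 100,000 for Cohort D: 6.20, 18.12, 38.67, 80.73, 153.90.
Standard total = 94,100; weights = 0.1520, 0.1350, 0.1977, 0.2550, 0.2604.
Standardized rate: 0.1520×6.20 + 0.1350×18.12 + 0.1977×38.67 + 0.2550×80.73 + 0.2604×153.90 = 71.6909 per 100,000.

71.69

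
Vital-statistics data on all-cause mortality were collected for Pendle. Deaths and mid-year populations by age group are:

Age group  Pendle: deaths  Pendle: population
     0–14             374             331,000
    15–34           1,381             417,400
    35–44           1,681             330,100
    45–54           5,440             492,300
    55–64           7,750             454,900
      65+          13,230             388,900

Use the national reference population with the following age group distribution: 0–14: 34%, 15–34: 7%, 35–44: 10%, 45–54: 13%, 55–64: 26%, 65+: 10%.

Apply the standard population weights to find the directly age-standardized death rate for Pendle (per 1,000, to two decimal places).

Age-specific rates per 1,000 for Pendle: 1.130, 3.309, 5.092, 11.050, 17.037, 34.019.
Standard weights: 0.34, 0.07, 0.10, 0.13, 0.26, 0.10.
Standardized rate: 0.3400×1.130 + 0.0700×3.309 + 0.1000×5.092 + 0.1300×11.050 + 0.2600×17.037 + 0.1000×34.019 = 10.3930 per 1,000.

10.39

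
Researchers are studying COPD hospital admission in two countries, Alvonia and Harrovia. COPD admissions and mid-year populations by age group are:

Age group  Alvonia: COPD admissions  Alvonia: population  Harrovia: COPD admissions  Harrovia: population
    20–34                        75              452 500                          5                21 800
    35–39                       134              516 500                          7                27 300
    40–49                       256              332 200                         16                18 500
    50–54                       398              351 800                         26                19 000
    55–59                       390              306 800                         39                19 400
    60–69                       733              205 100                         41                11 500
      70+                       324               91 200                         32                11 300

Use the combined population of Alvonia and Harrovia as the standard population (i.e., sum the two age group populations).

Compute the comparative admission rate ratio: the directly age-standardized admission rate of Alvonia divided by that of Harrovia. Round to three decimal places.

Age-specific rates per 10 000 for Alvonia: 1.66, 2.59, 7.71, 11.31, 12.71, 35.74, 35.53.
For Harrovia: 2.29, 2.56, 8.65, 13.68, 20.10, 35.65, 28.32.
Combined standard total = 2 384 900; weights = 0.1989, 0.2280, 0.1471, 0.1555, 0.1368, 0.0908, 0.0430.
Alvonia: 0.1989×1.66 + 0.2280×2.59 + 0.1471×7.71 + 0.1555×11.31 + 0.1368×12.71 + 0.0908×35.74 + 0.0430×35.53 = 10.3248 per 10 000.
Harrovia: 0.1989×2.29 + 0.2280×2.56 + 0.1471×8.65 + 0.1555×13.68 + 0.1368×20.10 + 0.0908×35.65 + 0.0430×28.32 = 11.6449 per 10 000.
Ratio = 10.3248 ÷ 11.6449 = 0.88663.

0.887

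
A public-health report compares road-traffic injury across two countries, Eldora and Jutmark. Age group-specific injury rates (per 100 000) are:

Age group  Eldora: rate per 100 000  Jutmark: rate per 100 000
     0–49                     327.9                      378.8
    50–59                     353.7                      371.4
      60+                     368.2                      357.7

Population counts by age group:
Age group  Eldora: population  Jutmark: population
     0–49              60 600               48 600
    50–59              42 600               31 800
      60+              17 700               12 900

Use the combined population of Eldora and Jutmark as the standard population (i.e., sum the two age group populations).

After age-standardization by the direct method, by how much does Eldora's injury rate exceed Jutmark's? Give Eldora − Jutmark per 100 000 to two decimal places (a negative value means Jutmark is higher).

Combined standard total = 214 200; weights = 0.5098, 0.3473, 0.1429.
Eldora: 0.5098×327.9 + 0.3473×353.7 + 0.1429×368.2 = 342.6185 per 100 000.
Jutmark: 0.5098×378.8 + 0.3473×371.4 + 0.1429×357.7 = 373.2154 per 100 000.
Difference = 342.6185 − 373.2154 = -30.5969.

-30.60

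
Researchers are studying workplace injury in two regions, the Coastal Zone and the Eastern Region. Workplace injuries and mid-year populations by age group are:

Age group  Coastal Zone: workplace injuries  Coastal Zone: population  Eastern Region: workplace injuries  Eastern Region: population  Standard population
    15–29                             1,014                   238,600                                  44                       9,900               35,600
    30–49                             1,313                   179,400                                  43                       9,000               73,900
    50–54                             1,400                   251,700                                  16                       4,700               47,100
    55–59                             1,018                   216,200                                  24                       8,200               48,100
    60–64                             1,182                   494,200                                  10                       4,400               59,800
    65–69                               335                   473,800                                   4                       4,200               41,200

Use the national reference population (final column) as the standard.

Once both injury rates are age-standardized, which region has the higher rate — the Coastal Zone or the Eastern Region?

Coastal Zone

Age-specific rates per 10,000 for the Coastal Zone: 42.50, 73.19, 55.62, 47.09, 23.92, 7.07.
For the Eastern Region: 44.44, 47.78, 34.04, 29.27, 22.73, 9.52.
Standard total = 305,700; weights = 0.1165, 0.2417, 0.1541, 0.1573, 0.1956, 0.1348.
The Coastal Zone: 0.1165×42.50 + 0.2417×73.19 + 0.1541×55.62 + 0.1573×47.09 + 0.1956×23.92 + 0.1348×7.07 = 44.2517 per 10,000.
The Eastern Region: 0.1165×44.44 + 0.2417×47.78 + 0.1541×34.04 + 0.1573×29.27 + 0.1956×22.73 + 0.1348×9.52 = 32.3051 per 10,000.
The crude rates (33.78 vs 34.90) would put the Eastern Region higher, but that reflects its age composition; once standardized to a common age structure, the Coastal Zone has the higher underlying rate.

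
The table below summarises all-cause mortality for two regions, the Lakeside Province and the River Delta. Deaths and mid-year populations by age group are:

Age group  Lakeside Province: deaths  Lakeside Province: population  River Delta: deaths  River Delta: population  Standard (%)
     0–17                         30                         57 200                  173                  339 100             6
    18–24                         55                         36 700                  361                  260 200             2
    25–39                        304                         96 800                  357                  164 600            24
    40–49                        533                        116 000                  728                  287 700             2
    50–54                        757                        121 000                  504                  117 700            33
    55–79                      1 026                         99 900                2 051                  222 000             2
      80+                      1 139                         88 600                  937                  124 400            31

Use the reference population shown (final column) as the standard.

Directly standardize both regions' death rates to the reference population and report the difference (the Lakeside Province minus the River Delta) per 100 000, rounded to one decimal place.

Age-specific rates per 100 000 for the Lakeside Province: 52.45, 149.86, 314.05, 459.48, 625.62, 1027.03, 1285.55.
For the River Delta: 51.02, 138.74, 216.89, 253.04, 428.21, 923.87, 753.22.
Standard weights: 0.06, 0.02, 0.24, 0.02, 0.33, 0.02, 0.31.
The Lakeside Province: 0.0600×52.45 + 0.0200×149.86 + 0.2400×314.05 + 0.0200×459.48 + 0.3300×625.62 + 0.0200×1027.03 + 0.3100×1285.55 = 716.2222 per 100 000.
The River Delta: 0.0600×51.02 + 0.0200×138.74 + 0.2400×216.89 + 0.0200×253.04 + 0.3300×428.21 + 0.0200×923.87 + 0.3100×753.22 = 456.2328 per 100 000.
Difference = 716.2222 − 456.2328 = 259.9894.

260.0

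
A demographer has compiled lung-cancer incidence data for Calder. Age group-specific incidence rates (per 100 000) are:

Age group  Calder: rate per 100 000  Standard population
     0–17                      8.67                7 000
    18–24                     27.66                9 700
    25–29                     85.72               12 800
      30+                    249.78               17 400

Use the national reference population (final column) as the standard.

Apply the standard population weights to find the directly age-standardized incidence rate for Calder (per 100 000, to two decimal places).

123.08

Standard total = 46 900; weights = 0.1493, 0.2068, 0.2729, 0.3710.
Standardized rate: 0.1493×8.67 + 0.2068×27.66 + 0.2729×85.72 + 0.3710×249.78 = 123.0785 per 100 000.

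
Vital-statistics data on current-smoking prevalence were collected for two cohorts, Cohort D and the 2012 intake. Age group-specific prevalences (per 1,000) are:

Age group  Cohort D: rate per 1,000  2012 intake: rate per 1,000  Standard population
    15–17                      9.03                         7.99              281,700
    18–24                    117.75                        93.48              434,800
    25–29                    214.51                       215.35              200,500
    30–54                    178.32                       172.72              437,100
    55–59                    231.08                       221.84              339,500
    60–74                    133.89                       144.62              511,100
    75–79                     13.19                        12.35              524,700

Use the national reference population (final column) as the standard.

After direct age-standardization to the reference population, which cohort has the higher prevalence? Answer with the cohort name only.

Standard total = 2,729,400; weights = 0.1032, 0.1593, 0.0735, 0.1601, 0.1244, 0.1873, 0.1922.
Cohort D: 0.1032×9.03 + 0.1593×117.75 + 0.0735×214.51 + 0.1601×178.32 + 0.1244×231.08 + 0.1873×133.89 + 0.1922×13.19 = 120.3554 per 1,000.
The 2012 intake: 0.1032×7.99 + 0.1593×93.48 + 0.0735×215.35 + 0.1601×172.72 + 0.1244×221.84 + 0.1873×144.62 + 0.1922×12.35 = 116.2451 per 1,000.

Cohort D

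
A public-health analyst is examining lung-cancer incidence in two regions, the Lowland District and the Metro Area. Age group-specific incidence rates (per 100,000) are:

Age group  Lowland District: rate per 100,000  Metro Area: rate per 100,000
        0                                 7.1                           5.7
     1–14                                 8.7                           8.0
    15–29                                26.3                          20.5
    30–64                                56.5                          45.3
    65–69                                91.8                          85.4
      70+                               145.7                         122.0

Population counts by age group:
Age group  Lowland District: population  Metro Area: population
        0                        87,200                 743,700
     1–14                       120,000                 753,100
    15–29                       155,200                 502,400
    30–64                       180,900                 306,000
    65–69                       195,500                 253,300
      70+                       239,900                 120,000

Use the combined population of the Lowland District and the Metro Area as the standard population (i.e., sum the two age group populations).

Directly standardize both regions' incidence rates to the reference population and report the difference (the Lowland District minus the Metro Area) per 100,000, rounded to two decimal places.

6.14

Combined standard total = 3,657,200; weights = 0.2272, 0.2387, 0.1798, 0.1331, 0.1227, 0.0984.
The Lowland District: 0.2272×7.1 + 0.2387×8.7 + 0.1798×26.3 + 0.1331×56.5 + 0.1227×91.8 + 0.0984×145.7 = 41.5447 per 100,000.
The Metro Area: 0.2272×5.7 + 0.2387×8.0 + 0.1798×20.5 + 0.1331×45.3 + 0.1227×85.4 + 0.0984×122.0 = 35.4079 per 100,000.
Difference = 41.5447 − 35.4079 = 6.1369.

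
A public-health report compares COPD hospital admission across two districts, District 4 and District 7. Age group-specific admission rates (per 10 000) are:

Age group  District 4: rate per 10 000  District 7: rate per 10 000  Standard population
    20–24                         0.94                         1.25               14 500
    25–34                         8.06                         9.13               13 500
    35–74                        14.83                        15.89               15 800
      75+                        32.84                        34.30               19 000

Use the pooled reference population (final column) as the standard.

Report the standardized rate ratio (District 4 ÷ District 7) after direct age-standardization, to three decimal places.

Standard total = 62 800; weights = 0.2309, 0.2150, 0.2516, 0.3025.
District 4: 0.2309×0.94 + 0.2150×8.06 + 0.2516×14.83 + 0.3025×32.84 = 15.6165 per 10 000.
District 7: 0.2309×1.25 + 0.2150×9.13 + 0.2516×15.89 + 0.3025×34.30 = 16.6265 per 10 000.
Ratio = 15.6165 ÷ 16.6265 = 0.93925.

0.939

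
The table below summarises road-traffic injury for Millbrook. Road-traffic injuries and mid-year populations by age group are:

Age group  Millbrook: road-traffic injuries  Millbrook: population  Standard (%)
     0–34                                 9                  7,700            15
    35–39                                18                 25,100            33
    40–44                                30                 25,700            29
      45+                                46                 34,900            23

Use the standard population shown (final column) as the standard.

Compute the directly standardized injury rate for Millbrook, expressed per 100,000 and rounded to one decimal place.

Age-specific rates per 100,000 for Millbrook: 116.88, 71.71, 116.73, 131.81.
Standard weights: 0.15, 0.33, 0.29, 0.23.
Standardized rate: 0.1500×116.88 + 0.3300×71.71 + 0.2900×116.73 + 0.2300×131.81 = 105.3651 per 100,000.

105.4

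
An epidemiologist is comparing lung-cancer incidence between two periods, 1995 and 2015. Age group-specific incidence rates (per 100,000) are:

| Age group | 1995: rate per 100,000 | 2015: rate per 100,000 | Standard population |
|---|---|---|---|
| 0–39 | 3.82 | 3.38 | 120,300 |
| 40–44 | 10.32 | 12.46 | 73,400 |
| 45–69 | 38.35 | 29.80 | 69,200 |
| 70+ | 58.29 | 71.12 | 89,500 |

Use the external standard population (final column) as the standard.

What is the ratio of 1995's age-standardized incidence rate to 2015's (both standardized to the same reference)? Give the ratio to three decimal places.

Standard total = 352,400; weights = 0.3414, 0.2083, 0.1964, 0.2540.
1995: 0.3414×3.82 + 0.2083×10.32 + 0.1964×38.35 + 0.2540×58.29 = 25.7883 per 100,000.
2015: 0.3414×3.38 + 0.2083×12.46 + 0.1964×29.80 + 0.2540×71.12 = 27.6634 per 100,000.
Ratio = 25.7883 ÷ 27.6634 = 0.93222.

0.932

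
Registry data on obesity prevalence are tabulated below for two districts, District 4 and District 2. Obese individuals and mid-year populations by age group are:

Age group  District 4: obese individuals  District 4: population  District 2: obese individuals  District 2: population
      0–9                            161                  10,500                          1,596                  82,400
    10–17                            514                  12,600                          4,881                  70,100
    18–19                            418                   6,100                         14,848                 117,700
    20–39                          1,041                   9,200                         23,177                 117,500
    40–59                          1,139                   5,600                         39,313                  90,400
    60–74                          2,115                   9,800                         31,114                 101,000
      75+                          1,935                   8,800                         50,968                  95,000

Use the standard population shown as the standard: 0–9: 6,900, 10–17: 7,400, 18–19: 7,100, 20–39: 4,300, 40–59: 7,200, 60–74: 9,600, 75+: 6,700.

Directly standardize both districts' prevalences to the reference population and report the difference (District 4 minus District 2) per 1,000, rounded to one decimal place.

Age-specific rates per 1,000 for District 4: 15.333, 40.794, 68.525, 113.152, 203.393, 215.816, 219.886.
For District 2: 19.369, 69.629, 126.151, 197.251, 434.878, 308.059, 536.505.
Standard total = 49,200; weights = 0.1402, 0.1504, 0.1443, 0.0874, 0.1463, 0.1951, 0.1362.
District 4: 0.1402×15.333 + 0.1504×40.794 + 0.1443×68.525 + 0.0874×113.152 + 0.1463×203.393 + 0.1951×215.816 + 0.1362×219.886 = 129.8832 per 1,000.
District 2: 0.1402×19.369 + 0.1504×69.629 + 0.1443×126.151 + 0.0874×197.251 + 0.1463×434.878 + 0.1951×308.059 + 0.1362×536.505 = 245.4438 per 1,000.
Difference = 129.8832 − 245.4438 = -115.5605.

-115.6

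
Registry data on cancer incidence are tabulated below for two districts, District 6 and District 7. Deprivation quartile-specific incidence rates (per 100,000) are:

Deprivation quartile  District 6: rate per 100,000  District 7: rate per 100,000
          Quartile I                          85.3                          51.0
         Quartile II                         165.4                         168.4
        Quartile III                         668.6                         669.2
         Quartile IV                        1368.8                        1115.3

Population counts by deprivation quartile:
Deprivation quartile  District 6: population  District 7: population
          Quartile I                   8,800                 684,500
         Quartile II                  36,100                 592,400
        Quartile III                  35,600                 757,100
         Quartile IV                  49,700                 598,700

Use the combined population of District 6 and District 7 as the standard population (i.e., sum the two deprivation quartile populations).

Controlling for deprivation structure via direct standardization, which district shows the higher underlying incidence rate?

Combined standard total = 2,762,900; weights = 0.2509, 0.2275, 0.2869, 0.2347.
District 6: 0.2509×85.3 + 0.2275×165.4 + 0.2869×668.6 + 0.2347×1368.8 = 572.0879 per 100,000.
District 7: 0.2509×51.0 + 0.2275×168.4 + 0.2869×669.2 + 0.2347×1115.3 = 504.8438 per 100,000.

District 6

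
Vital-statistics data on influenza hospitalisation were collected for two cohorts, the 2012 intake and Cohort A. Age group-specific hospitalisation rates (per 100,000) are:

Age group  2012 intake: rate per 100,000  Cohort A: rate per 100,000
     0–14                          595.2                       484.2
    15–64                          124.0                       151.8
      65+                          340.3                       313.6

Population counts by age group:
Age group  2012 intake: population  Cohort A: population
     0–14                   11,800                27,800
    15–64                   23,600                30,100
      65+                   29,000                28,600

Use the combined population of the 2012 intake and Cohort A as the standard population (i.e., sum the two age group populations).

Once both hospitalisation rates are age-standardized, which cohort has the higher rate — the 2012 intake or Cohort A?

Combined standard total = 150,900; weights = 0.2624, 0.3559, 0.3817.
The 2012 intake: 0.2624×595.2 + 0.3559×124.0 + 0.3817×340.3 = 330.2187 per 100,000.
Cohort A: 0.2624×484.2 + 0.3559×151.8 + 0.3817×313.6 = 300.7909 per 100,000.
The crude rates (307.74 vs 312.13) would put Cohort A higher, but that reflects its age composition; once standardized to a common age structure, the 2012 intake has the higher underlying rate.

2012 intake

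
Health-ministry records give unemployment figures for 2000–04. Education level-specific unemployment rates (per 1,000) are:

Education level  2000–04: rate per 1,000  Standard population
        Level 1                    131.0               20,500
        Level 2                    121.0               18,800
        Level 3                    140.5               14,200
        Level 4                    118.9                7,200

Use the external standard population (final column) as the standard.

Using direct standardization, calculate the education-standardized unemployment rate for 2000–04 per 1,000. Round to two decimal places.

128.69

Standard total = 60,700; weights = 0.3377, 0.3097, 0.2339, 0.1186.
Standardized rate: 0.3377×131.0 + 0.3097×121.0 + 0.2339×140.5 + 0.1186×118.9 = 128.6900 per 1,000.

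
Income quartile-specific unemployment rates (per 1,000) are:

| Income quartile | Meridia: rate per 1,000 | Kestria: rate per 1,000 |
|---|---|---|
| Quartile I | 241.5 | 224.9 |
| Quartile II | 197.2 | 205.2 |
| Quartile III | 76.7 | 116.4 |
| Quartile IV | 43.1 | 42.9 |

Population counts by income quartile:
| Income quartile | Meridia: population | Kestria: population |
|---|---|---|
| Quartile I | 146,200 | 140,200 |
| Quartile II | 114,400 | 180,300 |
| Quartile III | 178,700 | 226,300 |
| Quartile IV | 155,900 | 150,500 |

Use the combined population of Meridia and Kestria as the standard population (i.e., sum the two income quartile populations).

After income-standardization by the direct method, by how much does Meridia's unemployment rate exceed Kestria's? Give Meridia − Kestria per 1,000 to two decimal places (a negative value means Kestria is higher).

Combined standard total = 1,292,500; weights = 0.2216, 0.2280, 0.3133, 0.2371.
Meridia: 0.2216×241.5 + 0.2280×197.2 + 0.3133×76.7 + 0.2371×43.1 = 132.7271 per 1,000.
Kestria: 0.2216×224.9 + 0.2280×205.2 + 0.3133×116.4 + 0.2371×42.9 = 143.2653 per 1,000.
Difference = 132.7271 − 143.2653 = -10.5382.

-10.54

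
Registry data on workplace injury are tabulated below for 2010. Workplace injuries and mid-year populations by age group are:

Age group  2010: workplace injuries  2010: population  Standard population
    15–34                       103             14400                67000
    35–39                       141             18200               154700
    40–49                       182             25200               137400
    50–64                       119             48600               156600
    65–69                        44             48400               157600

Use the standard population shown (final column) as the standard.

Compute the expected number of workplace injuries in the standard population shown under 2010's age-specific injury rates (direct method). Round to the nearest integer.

Age-specific rates per 10000 for 2010: 71.53, 77.47, 72.22, 24.49, 9.09.
Expected workplace injuries = Σ (standard pop × age-specific rate ÷ 10000)
= 67000×71.53/10000 + 154700×77.47/10000 + 137400×72.22/10000 + 156600×24.49/10000 + 157600×9.09/10000
= 479.24 + 1198.50 + 992.33 + 383.44 + 143.27 = 3196.79.

3197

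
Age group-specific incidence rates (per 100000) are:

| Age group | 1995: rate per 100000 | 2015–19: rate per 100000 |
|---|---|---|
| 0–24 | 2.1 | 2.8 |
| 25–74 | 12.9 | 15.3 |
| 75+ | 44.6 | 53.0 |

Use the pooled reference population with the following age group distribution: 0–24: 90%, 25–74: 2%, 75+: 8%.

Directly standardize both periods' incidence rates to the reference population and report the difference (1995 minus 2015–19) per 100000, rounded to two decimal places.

-1.35

Standard weights: 0.90, 0.02, 0.08.
1995: 0.9000×2.1 + 0.0200×12.9 + 0.0800×44.6 = 5.7160 per 100000.
2015–19: 0.9000×2.8 + 0.0200×15.3 + 0.0800×53.0 = 7.0660 per 100000.
Difference = 5.7160 − 7.0660 = -1.3500.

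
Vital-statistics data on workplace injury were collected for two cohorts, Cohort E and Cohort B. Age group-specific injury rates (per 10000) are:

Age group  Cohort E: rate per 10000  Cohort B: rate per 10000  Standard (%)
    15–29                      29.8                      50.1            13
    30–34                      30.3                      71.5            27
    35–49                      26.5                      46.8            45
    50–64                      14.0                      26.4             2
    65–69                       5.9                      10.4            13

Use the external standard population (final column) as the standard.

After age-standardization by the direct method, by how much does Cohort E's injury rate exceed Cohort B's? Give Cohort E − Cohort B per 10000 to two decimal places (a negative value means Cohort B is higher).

-23.73

Standard weights: 0.13, 0.27, 0.45, 0.02, 0.13.
Cohort E: 0.1300×29.8 + 0.2700×30.3 + 0.4500×26.5 + 0.0200×14.0 + 0.1300×5.9 = 25.0270 per 10000.
Cohort B: 0.1300×50.1 + 0.2700×71.5 + 0.4500×46.8 + 0.0200×26.4 + 0.1300×10.4 = 48.7580 per 10000.
Difference = 25.0270 − 48.7580 = -23.7310.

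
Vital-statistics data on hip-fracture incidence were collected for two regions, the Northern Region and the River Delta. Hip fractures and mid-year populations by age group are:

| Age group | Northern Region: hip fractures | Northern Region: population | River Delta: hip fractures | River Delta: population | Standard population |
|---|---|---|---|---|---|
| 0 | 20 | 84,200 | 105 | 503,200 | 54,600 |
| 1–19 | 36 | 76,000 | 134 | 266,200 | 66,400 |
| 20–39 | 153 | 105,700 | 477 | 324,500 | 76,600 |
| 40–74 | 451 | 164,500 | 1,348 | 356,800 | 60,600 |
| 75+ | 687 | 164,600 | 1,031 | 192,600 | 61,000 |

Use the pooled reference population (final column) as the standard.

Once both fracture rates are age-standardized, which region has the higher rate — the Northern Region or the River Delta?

Age-specific rates per 100,000 for the Northern Region: 23.75, 47.37, 144.75, 274.16, 417.38.
For the River Delta: 20.87, 50.34, 147.00, 377.80, 535.31.
Standard total = 319,200; weights = 0.1711, 0.2080, 0.2400, 0.1898, 0.1911.
The Northern Region: 0.1711×23.75 + 0.2080×47.37 + 0.2400×144.75 + 0.1898×274.16 + 0.1911×417.38 = 180.4643 per 100,000.
The River Delta: 0.1711×20.87 + 0.2080×50.34 + 0.2400×147.00 + 0.1898×377.80 + 0.1911×535.31 = 223.3400 per 100,000.
The crude rates (226.39 vs 188.34) would put the Northern Region higher, but that reflects its age composition; once standardized to a common age structure, the River Delta has the higher underlying rate.

River Delta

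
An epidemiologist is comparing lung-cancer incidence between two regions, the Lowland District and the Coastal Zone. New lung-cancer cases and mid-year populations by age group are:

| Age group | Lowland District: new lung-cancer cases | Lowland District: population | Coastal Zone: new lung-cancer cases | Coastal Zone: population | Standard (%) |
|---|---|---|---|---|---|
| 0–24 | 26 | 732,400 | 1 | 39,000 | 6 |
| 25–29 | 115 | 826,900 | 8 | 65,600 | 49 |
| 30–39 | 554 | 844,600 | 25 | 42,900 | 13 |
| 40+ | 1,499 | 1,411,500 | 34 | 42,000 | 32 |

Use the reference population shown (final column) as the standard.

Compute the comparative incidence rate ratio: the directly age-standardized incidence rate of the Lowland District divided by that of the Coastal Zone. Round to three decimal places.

Age-specific rates per 100,000 for the Lowland District: 3.55, 13.91, 65.59, 106.20.
For the Coastal Zone: 2.56, 12.20, 58.28, 80.95.
Standard weights: 0.06, 0.49, 0.13, 0.32.
The Lowland District: 0.0600×3.55 + 0.4900×13.91 + 0.1300×65.59 + 0.3200×106.20 = 49.5384 per 100,000.
The Coastal Zone: 0.0600×2.56 + 0.4900×12.20 + 0.1300×58.28 + 0.3200×80.95 = 39.6100 per 100,000.
Ratio = 49.5384 ÷ 39.6100 = 1.25066.

1.251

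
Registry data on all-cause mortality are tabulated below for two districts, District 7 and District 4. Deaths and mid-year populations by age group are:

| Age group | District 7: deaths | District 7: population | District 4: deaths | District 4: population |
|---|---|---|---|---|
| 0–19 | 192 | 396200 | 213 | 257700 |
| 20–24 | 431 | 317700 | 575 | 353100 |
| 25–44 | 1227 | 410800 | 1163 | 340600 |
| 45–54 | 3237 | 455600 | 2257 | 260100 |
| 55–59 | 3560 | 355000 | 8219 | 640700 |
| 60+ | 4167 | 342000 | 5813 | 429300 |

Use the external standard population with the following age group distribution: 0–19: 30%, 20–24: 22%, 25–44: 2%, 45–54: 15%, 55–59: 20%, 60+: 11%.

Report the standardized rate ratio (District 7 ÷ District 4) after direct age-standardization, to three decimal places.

0.815

Age-specific rates per 1000 for District 7: 0.485, 1.357, 2.987, 7.105, 10.028, 12.184.
For District 4: 0.827, 1.628, 3.415, 8.677, 12.828, 13.541.
Standard weights: 0.30, 0.22, 0.02, 0.15, 0.20, 0.11.
District 7: 0.3000×0.485 + 0.2200×1.357 + 0.0200×2.987 + 0.1500×7.105 + 0.2000×10.028 + 0.1100×12.184 = 4.9152 per 1000.
District 4: 0.3000×0.827 + 0.2200×1.628 + 0.0200×3.415 + 0.1500×8.677 + 0.2000×12.828 + 0.1100×13.541 = 6.0312 per 1000.
Ratio = 4.9152 ÷ 6.0312 = 0.81496.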